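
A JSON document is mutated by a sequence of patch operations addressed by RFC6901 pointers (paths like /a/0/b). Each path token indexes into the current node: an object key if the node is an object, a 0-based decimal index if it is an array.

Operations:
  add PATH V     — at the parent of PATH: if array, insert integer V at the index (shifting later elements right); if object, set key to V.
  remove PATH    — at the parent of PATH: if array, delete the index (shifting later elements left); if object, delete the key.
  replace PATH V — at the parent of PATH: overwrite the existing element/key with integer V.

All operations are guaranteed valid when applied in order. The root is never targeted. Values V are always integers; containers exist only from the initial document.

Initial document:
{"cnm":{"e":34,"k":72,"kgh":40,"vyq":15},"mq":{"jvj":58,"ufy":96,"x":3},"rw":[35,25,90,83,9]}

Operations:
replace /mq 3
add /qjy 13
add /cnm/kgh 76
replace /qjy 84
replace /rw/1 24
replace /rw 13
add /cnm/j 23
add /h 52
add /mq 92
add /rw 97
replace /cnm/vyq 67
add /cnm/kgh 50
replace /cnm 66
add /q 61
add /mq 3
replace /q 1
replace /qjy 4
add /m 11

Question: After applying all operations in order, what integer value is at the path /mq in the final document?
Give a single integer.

After op 1 (replace /mq 3): {"cnm":{"e":34,"k":72,"kgh":40,"vyq":15},"mq":3,"rw":[35,25,90,83,9]}
After op 2 (add /qjy 13): {"cnm":{"e":34,"k":72,"kgh":40,"vyq":15},"mq":3,"qjy":13,"rw":[35,25,90,83,9]}
After op 3 (add /cnm/kgh 76): {"cnm":{"e":34,"k":72,"kgh":76,"vyq":15},"mq":3,"qjy":13,"rw":[35,25,90,83,9]}
After op 4 (replace /qjy 84): {"cnm":{"e":34,"k":72,"kgh":76,"vyq":15},"mq":3,"qjy":84,"rw":[35,25,90,83,9]}
After op 5 (replace /rw/1 24): {"cnm":{"e":34,"k":72,"kgh":76,"vyq":15},"mq":3,"qjy":84,"rw":[35,24,90,83,9]}
After op 6 (replace /rw 13): {"cnm":{"e":34,"k":72,"kgh":76,"vyq":15},"mq":3,"qjy":84,"rw":13}
After op 7 (add /cnm/j 23): {"cnm":{"e":34,"j":23,"k":72,"kgh":76,"vyq":15},"mq":3,"qjy":84,"rw":13}
After op 8 (add /h 52): {"cnm":{"e":34,"j":23,"k":72,"kgh":76,"vyq":15},"h":52,"mq":3,"qjy":84,"rw":13}
After op 9 (add /mq 92): {"cnm":{"e":34,"j":23,"k":72,"kgh":76,"vyq":15},"h":52,"mq":92,"qjy":84,"rw":13}
After op 10 (add /rw 97): {"cnm":{"e":34,"j":23,"k":72,"kgh":76,"vyq":15},"h":52,"mq":92,"qjy":84,"rw":97}
After op 11 (replace /cnm/vyq 67): {"cnm":{"e":34,"j":23,"k":72,"kgh":76,"vyq":67},"h":52,"mq":92,"qjy":84,"rw":97}
After op 12 (add /cnm/kgh 50): {"cnm":{"e":34,"j":23,"k":72,"kgh":50,"vyq":67},"h":52,"mq":92,"qjy":84,"rw":97}
After op 13 (replace /cnm 66): {"cnm":66,"h":52,"mq":92,"qjy":84,"rw":97}
After op 14 (add /q 61): {"cnm":66,"h":52,"mq":92,"q":61,"qjy":84,"rw":97}
After op 15 (add /mq 3): {"cnm":66,"h":52,"mq":3,"q":61,"qjy":84,"rw":97}
After op 16 (replace /q 1): {"cnm":66,"h":52,"mq":3,"q":1,"qjy":84,"rw":97}
After op 17 (replace /qjy 4): {"cnm":66,"h":52,"mq":3,"q":1,"qjy":4,"rw":97}
After op 18 (add /m 11): {"cnm":66,"h":52,"m":11,"mq":3,"q":1,"qjy":4,"rw":97}
Value at /mq: 3

Answer: 3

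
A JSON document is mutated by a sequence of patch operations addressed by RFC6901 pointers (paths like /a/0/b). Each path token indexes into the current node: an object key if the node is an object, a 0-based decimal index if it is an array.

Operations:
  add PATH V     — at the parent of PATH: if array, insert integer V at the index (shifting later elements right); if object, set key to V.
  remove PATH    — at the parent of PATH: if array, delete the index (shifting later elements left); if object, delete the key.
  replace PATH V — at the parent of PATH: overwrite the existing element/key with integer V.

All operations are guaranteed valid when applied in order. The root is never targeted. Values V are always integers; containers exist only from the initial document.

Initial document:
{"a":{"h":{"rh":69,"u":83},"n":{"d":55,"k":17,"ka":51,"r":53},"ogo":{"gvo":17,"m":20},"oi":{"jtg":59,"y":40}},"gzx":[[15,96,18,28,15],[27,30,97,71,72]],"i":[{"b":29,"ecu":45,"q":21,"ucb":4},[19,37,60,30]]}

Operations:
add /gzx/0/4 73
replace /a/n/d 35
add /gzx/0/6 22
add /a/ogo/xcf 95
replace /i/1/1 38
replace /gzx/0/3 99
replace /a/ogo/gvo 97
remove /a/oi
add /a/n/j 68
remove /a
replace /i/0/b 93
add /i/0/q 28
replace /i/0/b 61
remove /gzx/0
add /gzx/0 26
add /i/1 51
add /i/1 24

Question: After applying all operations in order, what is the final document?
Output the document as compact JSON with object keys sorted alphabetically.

Answer: {"gzx":[26,[27,30,97,71,72]],"i":[{"b":61,"ecu":45,"q":28,"ucb":4},24,51,[19,38,60,30]]}

Derivation:
After op 1 (add /gzx/0/4 73): {"a":{"h":{"rh":69,"u":83},"n":{"d":55,"k":17,"ka":51,"r":53},"ogo":{"gvo":17,"m":20},"oi":{"jtg":59,"y":40}},"gzx":[[15,96,18,28,73,15],[27,30,97,71,72]],"i":[{"b":29,"ecu":45,"q":21,"ucb":4},[19,37,60,30]]}
After op 2 (replace /a/n/d 35): {"a":{"h":{"rh":69,"u":83},"n":{"d":35,"k":17,"ka":51,"r":53},"ogo":{"gvo":17,"m":20},"oi":{"jtg":59,"y":40}},"gzx":[[15,96,18,28,73,15],[27,30,97,71,72]],"i":[{"b":29,"ecu":45,"q":21,"ucb":4},[19,37,60,30]]}
After op 3 (add /gzx/0/6 22): {"a":{"h":{"rh":69,"u":83},"n":{"d":35,"k":17,"ka":51,"r":53},"ogo":{"gvo":17,"m":20},"oi":{"jtg":59,"y":40}},"gzx":[[15,96,18,28,73,15,22],[27,30,97,71,72]],"i":[{"b":29,"ecu":45,"q":21,"ucb":4},[19,37,60,30]]}
After op 4 (add /a/ogo/xcf 95): {"a":{"h":{"rh":69,"u":83},"n":{"d":35,"k":17,"ka":51,"r":53},"ogo":{"gvo":17,"m":20,"xcf":95},"oi":{"jtg":59,"y":40}},"gzx":[[15,96,18,28,73,15,22],[27,30,97,71,72]],"i":[{"b":29,"ecu":45,"q":21,"ucb":4},[19,37,60,30]]}
After op 5 (replace /i/1/1 38): {"a":{"h":{"rh":69,"u":83},"n":{"d":35,"k":17,"ka":51,"r":53},"ogo":{"gvo":17,"m":20,"xcf":95},"oi":{"jtg":59,"y":40}},"gzx":[[15,96,18,28,73,15,22],[27,30,97,71,72]],"i":[{"b":29,"ecu":45,"q":21,"ucb":4},[19,38,60,30]]}
After op 6 (replace /gzx/0/3 99): {"a":{"h":{"rh":69,"u":83},"n":{"d":35,"k":17,"ka":51,"r":53},"ogo":{"gvo":17,"m":20,"xcf":95},"oi":{"jtg":59,"y":40}},"gzx":[[15,96,18,99,73,15,22],[27,30,97,71,72]],"i":[{"b":29,"ecu":45,"q":21,"ucb":4},[19,38,60,30]]}
After op 7 (replace /a/ogo/gvo 97): {"a":{"h":{"rh":69,"u":83},"n":{"d":35,"k":17,"ka":51,"r":53},"ogo":{"gvo":97,"m":20,"xcf":95},"oi":{"jtg":59,"y":40}},"gzx":[[15,96,18,99,73,15,22],[27,30,97,71,72]],"i":[{"b":29,"ecu":45,"q":21,"ucb":4},[19,38,60,30]]}
After op 8 (remove /a/oi): {"a":{"h":{"rh":69,"u":83},"n":{"d":35,"k":17,"ka":51,"r":53},"ogo":{"gvo":97,"m":20,"xcf":95}},"gzx":[[15,96,18,99,73,15,22],[27,30,97,71,72]],"i":[{"b":29,"ecu":45,"q":21,"ucb":4},[19,38,60,30]]}
After op 9 (add /a/n/j 68): {"a":{"h":{"rh":69,"u":83},"n":{"d":35,"j":68,"k":17,"ka":51,"r":53},"ogo":{"gvo":97,"m":20,"xcf":95}},"gzx":[[15,96,18,99,73,15,22],[27,30,97,71,72]],"i":[{"b":29,"ecu":45,"q":21,"ucb":4},[19,38,60,30]]}
After op 10 (remove /a): {"gzx":[[15,96,18,99,73,15,22],[27,30,97,71,72]],"i":[{"b":29,"ecu":45,"q":21,"ucb":4},[19,38,60,30]]}
After op 11 (replace /i/0/b 93): {"gzx":[[15,96,18,99,73,15,22],[27,30,97,71,72]],"i":[{"b":93,"ecu":45,"q":21,"ucb":4},[19,38,60,30]]}
After op 12 (add /i/0/q 28): {"gzx":[[15,96,18,99,73,15,22],[27,30,97,71,72]],"i":[{"b":93,"ecu":45,"q":28,"ucb":4},[19,38,60,30]]}
After op 13 (replace /i/0/b 61): {"gzx":[[15,96,18,99,73,15,22],[27,30,97,71,72]],"i":[{"b":61,"ecu":45,"q":28,"ucb":4},[19,38,60,30]]}
After op 14 (remove /gzx/0): {"gzx":[[27,30,97,71,72]],"i":[{"b":61,"ecu":45,"q":28,"ucb":4},[19,38,60,30]]}
After op 15 (add /gzx/0 26): {"gzx":[26,[27,30,97,71,72]],"i":[{"b":61,"ecu":45,"q":28,"ucb":4},[19,38,60,30]]}
After op 16 (add /i/1 51): {"gzx":[26,[27,30,97,71,72]],"i":[{"b":61,"ecu":45,"q":28,"ucb":4},51,[19,38,60,30]]}
After op 17 (add /i/1 24): {"gzx":[26,[27,30,97,71,72]],"i":[{"b":61,"ecu":45,"q":28,"ucb":4},24,51,[19,38,60,30]]}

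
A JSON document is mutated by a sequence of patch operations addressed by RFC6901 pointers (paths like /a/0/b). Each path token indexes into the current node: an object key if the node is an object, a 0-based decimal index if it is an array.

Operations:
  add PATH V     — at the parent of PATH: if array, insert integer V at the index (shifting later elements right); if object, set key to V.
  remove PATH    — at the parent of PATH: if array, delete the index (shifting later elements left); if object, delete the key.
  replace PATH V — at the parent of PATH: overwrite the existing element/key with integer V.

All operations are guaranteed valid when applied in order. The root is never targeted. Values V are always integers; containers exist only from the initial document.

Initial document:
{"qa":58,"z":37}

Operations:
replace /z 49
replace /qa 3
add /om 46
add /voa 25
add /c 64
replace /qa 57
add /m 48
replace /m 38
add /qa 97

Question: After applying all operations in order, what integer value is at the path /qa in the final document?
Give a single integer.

After op 1 (replace /z 49): {"qa":58,"z":49}
After op 2 (replace /qa 3): {"qa":3,"z":49}
After op 3 (add /om 46): {"om":46,"qa":3,"z":49}
After op 4 (add /voa 25): {"om":46,"qa":3,"voa":25,"z":49}
After op 5 (add /c 64): {"c":64,"om":46,"qa":3,"voa":25,"z":49}
After op 6 (replace /qa 57): {"c":64,"om":46,"qa":57,"voa":25,"z":49}
After op 7 (add /m 48): {"c":64,"m":48,"om":46,"qa":57,"voa":25,"z":49}
After op 8 (replace /m 38): {"c":64,"m":38,"om":46,"qa":57,"voa":25,"z":49}
After op 9 (add /qa 97): {"c":64,"m":38,"om":46,"qa":97,"voa":25,"z":49}
Value at /qa: 97

Answer: 97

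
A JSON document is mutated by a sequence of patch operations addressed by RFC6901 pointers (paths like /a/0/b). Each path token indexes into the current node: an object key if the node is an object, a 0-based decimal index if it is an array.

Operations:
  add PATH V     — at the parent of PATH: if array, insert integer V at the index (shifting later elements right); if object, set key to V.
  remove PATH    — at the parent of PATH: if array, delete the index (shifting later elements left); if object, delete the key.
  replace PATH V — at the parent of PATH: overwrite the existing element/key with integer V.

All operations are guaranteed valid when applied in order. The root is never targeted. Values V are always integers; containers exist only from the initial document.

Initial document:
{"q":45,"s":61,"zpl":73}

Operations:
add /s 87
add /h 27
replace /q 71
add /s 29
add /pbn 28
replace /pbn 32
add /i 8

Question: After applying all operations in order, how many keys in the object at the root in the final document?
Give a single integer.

Answer: 6

Derivation:
After op 1 (add /s 87): {"q":45,"s":87,"zpl":73}
After op 2 (add /h 27): {"h":27,"q":45,"s":87,"zpl":73}
After op 3 (replace /q 71): {"h":27,"q":71,"s":87,"zpl":73}
After op 4 (add /s 29): {"h":27,"q":71,"s":29,"zpl":73}
After op 5 (add /pbn 28): {"h":27,"pbn":28,"q":71,"s":29,"zpl":73}
After op 6 (replace /pbn 32): {"h":27,"pbn":32,"q":71,"s":29,"zpl":73}
After op 7 (add /i 8): {"h":27,"i":8,"pbn":32,"q":71,"s":29,"zpl":73}
Size at the root: 6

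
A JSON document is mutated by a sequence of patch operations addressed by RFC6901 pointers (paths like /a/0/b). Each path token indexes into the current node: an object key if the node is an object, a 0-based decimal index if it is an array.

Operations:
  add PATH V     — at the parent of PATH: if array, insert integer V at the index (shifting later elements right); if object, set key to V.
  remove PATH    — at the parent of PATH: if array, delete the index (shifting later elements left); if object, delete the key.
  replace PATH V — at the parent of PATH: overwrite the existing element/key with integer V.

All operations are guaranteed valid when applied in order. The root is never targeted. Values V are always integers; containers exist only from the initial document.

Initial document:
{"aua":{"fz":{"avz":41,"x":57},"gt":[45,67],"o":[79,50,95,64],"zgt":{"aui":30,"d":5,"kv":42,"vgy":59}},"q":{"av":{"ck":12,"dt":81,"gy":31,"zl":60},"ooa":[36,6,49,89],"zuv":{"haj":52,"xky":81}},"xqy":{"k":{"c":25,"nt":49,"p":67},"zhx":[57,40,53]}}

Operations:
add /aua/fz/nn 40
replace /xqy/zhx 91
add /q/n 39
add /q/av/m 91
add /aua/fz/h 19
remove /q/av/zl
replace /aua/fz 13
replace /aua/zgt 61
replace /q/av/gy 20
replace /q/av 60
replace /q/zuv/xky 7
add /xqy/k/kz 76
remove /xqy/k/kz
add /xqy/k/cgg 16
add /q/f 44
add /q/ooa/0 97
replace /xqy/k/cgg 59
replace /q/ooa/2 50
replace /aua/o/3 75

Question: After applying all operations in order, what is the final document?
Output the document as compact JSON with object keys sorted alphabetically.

Answer: {"aua":{"fz":13,"gt":[45,67],"o":[79,50,95,75],"zgt":61},"q":{"av":60,"f":44,"n":39,"ooa":[97,36,50,49,89],"zuv":{"haj":52,"xky":7}},"xqy":{"k":{"c":25,"cgg":59,"nt":49,"p":67},"zhx":91}}

Derivation:
After op 1 (add /aua/fz/nn 40): {"aua":{"fz":{"avz":41,"nn":40,"x":57},"gt":[45,67],"o":[79,50,95,64],"zgt":{"aui":30,"d":5,"kv":42,"vgy":59}},"q":{"av":{"ck":12,"dt":81,"gy":31,"zl":60},"ooa":[36,6,49,89],"zuv":{"haj":52,"xky":81}},"xqy":{"k":{"c":25,"nt":49,"p":67},"zhx":[57,40,53]}}
After op 2 (replace /xqy/zhx 91): {"aua":{"fz":{"avz":41,"nn":40,"x":57},"gt":[45,67],"o":[79,50,95,64],"zgt":{"aui":30,"d":5,"kv":42,"vgy":59}},"q":{"av":{"ck":12,"dt":81,"gy":31,"zl":60},"ooa":[36,6,49,89],"zuv":{"haj":52,"xky":81}},"xqy":{"k":{"c":25,"nt":49,"p":67},"zhx":91}}
After op 3 (add /q/n 39): {"aua":{"fz":{"avz":41,"nn":40,"x":57},"gt":[45,67],"o":[79,50,95,64],"zgt":{"aui":30,"d":5,"kv":42,"vgy":59}},"q":{"av":{"ck":12,"dt":81,"gy":31,"zl":60},"n":39,"ooa":[36,6,49,89],"zuv":{"haj":52,"xky":81}},"xqy":{"k":{"c":25,"nt":49,"p":67},"zhx":91}}
After op 4 (add /q/av/m 91): {"aua":{"fz":{"avz":41,"nn":40,"x":57},"gt":[45,67],"o":[79,50,95,64],"zgt":{"aui":30,"d":5,"kv":42,"vgy":59}},"q":{"av":{"ck":12,"dt":81,"gy":31,"m":91,"zl":60},"n":39,"ooa":[36,6,49,89],"zuv":{"haj":52,"xky":81}},"xqy":{"k":{"c":25,"nt":49,"p":67},"zhx":91}}
After op 5 (add /aua/fz/h 19): {"aua":{"fz":{"avz":41,"h":19,"nn":40,"x":57},"gt":[45,67],"o":[79,50,95,64],"zgt":{"aui":30,"d":5,"kv":42,"vgy":59}},"q":{"av":{"ck":12,"dt":81,"gy":31,"m":91,"zl":60},"n":39,"ooa":[36,6,49,89],"zuv":{"haj":52,"xky":81}},"xqy":{"k":{"c":25,"nt":49,"p":67},"zhx":91}}
After op 6 (remove /q/av/zl): {"aua":{"fz":{"avz":41,"h":19,"nn":40,"x":57},"gt":[45,67],"o":[79,50,95,64],"zgt":{"aui":30,"d":5,"kv":42,"vgy":59}},"q":{"av":{"ck":12,"dt":81,"gy":31,"m":91},"n":39,"ooa":[36,6,49,89],"zuv":{"haj":52,"xky":81}},"xqy":{"k":{"c":25,"nt":49,"p":67},"zhx":91}}
After op 7 (replace /aua/fz 13): {"aua":{"fz":13,"gt":[45,67],"o":[79,50,95,64],"zgt":{"aui":30,"d":5,"kv":42,"vgy":59}},"q":{"av":{"ck":12,"dt":81,"gy":31,"m":91},"n":39,"ooa":[36,6,49,89],"zuv":{"haj":52,"xky":81}},"xqy":{"k":{"c":25,"nt":49,"p":67},"zhx":91}}
After op 8 (replace /aua/zgt 61): {"aua":{"fz":13,"gt":[45,67],"o":[79,50,95,64],"zgt":61},"q":{"av":{"ck":12,"dt":81,"gy":31,"m":91},"n":39,"ooa":[36,6,49,89],"zuv":{"haj":52,"xky":81}},"xqy":{"k":{"c":25,"nt":49,"p":67},"zhx":91}}
After op 9 (replace /q/av/gy 20): {"aua":{"fz":13,"gt":[45,67],"o":[79,50,95,64],"zgt":61},"q":{"av":{"ck":12,"dt":81,"gy":20,"m":91},"n":39,"ooa":[36,6,49,89],"zuv":{"haj":52,"xky":81}},"xqy":{"k":{"c":25,"nt":49,"p":67},"zhx":91}}
After op 10 (replace /q/av 60): {"aua":{"fz":13,"gt":[45,67],"o":[79,50,95,64],"zgt":61},"q":{"av":60,"n":39,"ooa":[36,6,49,89],"zuv":{"haj":52,"xky":81}},"xqy":{"k":{"c":25,"nt":49,"p":67},"zhx":91}}
After op 11 (replace /q/zuv/xky 7): {"aua":{"fz":13,"gt":[45,67],"o":[79,50,95,64],"zgt":61},"q":{"av":60,"n":39,"ooa":[36,6,49,89],"zuv":{"haj":52,"xky":7}},"xqy":{"k":{"c":25,"nt":49,"p":67},"zhx":91}}
After op 12 (add /xqy/k/kz 76): {"aua":{"fz":13,"gt":[45,67],"o":[79,50,95,64],"zgt":61},"q":{"av":60,"n":39,"ooa":[36,6,49,89],"zuv":{"haj":52,"xky":7}},"xqy":{"k":{"c":25,"kz":76,"nt":49,"p":67},"zhx":91}}
After op 13 (remove /xqy/k/kz): {"aua":{"fz":13,"gt":[45,67],"o":[79,50,95,64],"zgt":61},"q":{"av":60,"n":39,"ooa":[36,6,49,89],"zuv":{"haj":52,"xky":7}},"xqy":{"k":{"c":25,"nt":49,"p":67},"zhx":91}}
After op 14 (add /xqy/k/cgg 16): {"aua":{"fz":13,"gt":[45,67],"o":[79,50,95,64],"zgt":61},"q":{"av":60,"n":39,"ooa":[36,6,49,89],"zuv":{"haj":52,"xky":7}},"xqy":{"k":{"c":25,"cgg":16,"nt":49,"p":67},"zhx":91}}
After op 15 (add /q/f 44): {"aua":{"fz":13,"gt":[45,67],"o":[79,50,95,64],"zgt":61},"q":{"av":60,"f":44,"n":39,"ooa":[36,6,49,89],"zuv":{"haj":52,"xky":7}},"xqy":{"k":{"c":25,"cgg":16,"nt":49,"p":67},"zhx":91}}
After op 16 (add /q/ooa/0 97): {"aua":{"fz":13,"gt":[45,67],"o":[79,50,95,64],"zgt":61},"q":{"av":60,"f":44,"n":39,"ooa":[97,36,6,49,89],"zuv":{"haj":52,"xky":7}},"xqy":{"k":{"c":25,"cgg":16,"nt":49,"p":67},"zhx":91}}
After op 17 (replace /xqy/k/cgg 59): {"aua":{"fz":13,"gt":[45,67],"o":[79,50,95,64],"zgt":61},"q":{"av":60,"f":44,"n":39,"ooa":[97,36,6,49,89],"zuv":{"haj":52,"xky":7}},"xqy":{"k":{"c":25,"cgg":59,"nt":49,"p":67},"zhx":91}}
After op 18 (replace /q/ooa/2 50): {"aua":{"fz":13,"gt":[45,67],"o":[79,50,95,64],"zgt":61},"q":{"av":60,"f":44,"n":39,"ooa":[97,36,50,49,89],"zuv":{"haj":52,"xky":7}},"xqy":{"k":{"c":25,"cgg":59,"nt":49,"p":67},"zhx":91}}
After op 19 (replace /aua/o/3 75): {"aua":{"fz":13,"gt":[45,67],"o":[79,50,95,75],"zgt":61},"q":{"av":60,"f":44,"n":39,"ooa":[97,36,50,49,89],"zuv":{"haj":52,"xky":7}},"xqy":{"k":{"c":25,"cgg":59,"nt":49,"p":67},"zhx":91}}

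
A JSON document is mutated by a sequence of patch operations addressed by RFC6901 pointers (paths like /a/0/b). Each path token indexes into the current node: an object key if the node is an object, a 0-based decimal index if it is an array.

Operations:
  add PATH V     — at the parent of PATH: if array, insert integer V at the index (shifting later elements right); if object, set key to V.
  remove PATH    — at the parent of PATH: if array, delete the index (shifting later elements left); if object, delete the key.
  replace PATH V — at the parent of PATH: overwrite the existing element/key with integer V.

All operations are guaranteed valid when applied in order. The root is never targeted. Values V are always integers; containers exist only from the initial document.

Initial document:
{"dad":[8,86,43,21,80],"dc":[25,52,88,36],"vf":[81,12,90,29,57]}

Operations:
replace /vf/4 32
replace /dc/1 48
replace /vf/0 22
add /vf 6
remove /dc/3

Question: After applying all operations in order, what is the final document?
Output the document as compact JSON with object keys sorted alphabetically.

After op 1 (replace /vf/4 32): {"dad":[8,86,43,21,80],"dc":[25,52,88,36],"vf":[81,12,90,29,32]}
After op 2 (replace /dc/1 48): {"dad":[8,86,43,21,80],"dc":[25,48,88,36],"vf":[81,12,90,29,32]}
After op 3 (replace /vf/0 22): {"dad":[8,86,43,21,80],"dc":[25,48,88,36],"vf":[22,12,90,29,32]}
After op 4 (add /vf 6): {"dad":[8,86,43,21,80],"dc":[25,48,88,36],"vf":6}
After op 5 (remove /dc/3): {"dad":[8,86,43,21,80],"dc":[25,48,88],"vf":6}

Answer: {"dad":[8,86,43,21,80],"dc":[25,48,88],"vf":6}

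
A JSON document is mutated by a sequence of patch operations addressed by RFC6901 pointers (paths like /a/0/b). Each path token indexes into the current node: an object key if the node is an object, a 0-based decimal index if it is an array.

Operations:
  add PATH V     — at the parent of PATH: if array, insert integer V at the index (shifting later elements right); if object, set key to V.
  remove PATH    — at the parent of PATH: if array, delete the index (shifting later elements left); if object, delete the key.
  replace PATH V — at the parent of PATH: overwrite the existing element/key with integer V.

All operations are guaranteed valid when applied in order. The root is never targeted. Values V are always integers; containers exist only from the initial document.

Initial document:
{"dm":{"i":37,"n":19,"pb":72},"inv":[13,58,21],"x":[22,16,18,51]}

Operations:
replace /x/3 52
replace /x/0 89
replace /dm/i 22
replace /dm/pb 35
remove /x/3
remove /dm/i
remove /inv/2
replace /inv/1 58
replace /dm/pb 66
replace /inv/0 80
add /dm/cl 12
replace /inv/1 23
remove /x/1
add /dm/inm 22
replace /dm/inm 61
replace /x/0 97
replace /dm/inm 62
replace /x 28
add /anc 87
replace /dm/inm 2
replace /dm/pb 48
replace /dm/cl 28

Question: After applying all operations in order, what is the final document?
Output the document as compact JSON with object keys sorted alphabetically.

After op 1 (replace /x/3 52): {"dm":{"i":37,"n":19,"pb":72},"inv":[13,58,21],"x":[22,16,18,52]}
After op 2 (replace /x/0 89): {"dm":{"i":37,"n":19,"pb":72},"inv":[13,58,21],"x":[89,16,18,52]}
After op 3 (replace /dm/i 22): {"dm":{"i":22,"n":19,"pb":72},"inv":[13,58,21],"x":[89,16,18,52]}
After op 4 (replace /dm/pb 35): {"dm":{"i":22,"n":19,"pb":35},"inv":[13,58,21],"x":[89,16,18,52]}
After op 5 (remove /x/3): {"dm":{"i":22,"n":19,"pb":35},"inv":[13,58,21],"x":[89,16,18]}
After op 6 (remove /dm/i): {"dm":{"n":19,"pb":35},"inv":[13,58,21],"x":[89,16,18]}
After op 7 (remove /inv/2): {"dm":{"n":19,"pb":35},"inv":[13,58],"x":[89,16,18]}
After op 8 (replace /inv/1 58): {"dm":{"n":19,"pb":35},"inv":[13,58],"x":[89,16,18]}
After op 9 (replace /dm/pb 66): {"dm":{"n":19,"pb":66},"inv":[13,58],"x":[89,16,18]}
After op 10 (replace /inv/0 80): {"dm":{"n":19,"pb":66},"inv":[80,58],"x":[89,16,18]}
After op 11 (add /dm/cl 12): {"dm":{"cl":12,"n":19,"pb":66},"inv":[80,58],"x":[89,16,18]}
After op 12 (replace /inv/1 23): {"dm":{"cl":12,"n":19,"pb":66},"inv":[80,23],"x":[89,16,18]}
After op 13 (remove /x/1): {"dm":{"cl":12,"n":19,"pb":66},"inv":[80,23],"x":[89,18]}
After op 14 (add /dm/inm 22): {"dm":{"cl":12,"inm":22,"n":19,"pb":66},"inv":[80,23],"x":[89,18]}
After op 15 (replace /dm/inm 61): {"dm":{"cl":12,"inm":61,"n":19,"pb":66},"inv":[80,23],"x":[89,18]}
After op 16 (replace /x/0 97): {"dm":{"cl":12,"inm":61,"n":19,"pb":66},"inv":[80,23],"x":[97,18]}
After op 17 (replace /dm/inm 62): {"dm":{"cl":12,"inm":62,"n":19,"pb":66},"inv":[80,23],"x":[97,18]}
After op 18 (replace /x 28): {"dm":{"cl":12,"inm":62,"n":19,"pb":66},"inv":[80,23],"x":28}
After op 19 (add /anc 87): {"anc":87,"dm":{"cl":12,"inm":62,"n":19,"pb":66},"inv":[80,23],"x":28}
After op 20 (replace /dm/inm 2): {"anc":87,"dm":{"cl":12,"inm":2,"n":19,"pb":66},"inv":[80,23],"x":28}
After op 21 (replace /dm/pb 48): {"anc":87,"dm":{"cl":12,"inm":2,"n":19,"pb":48},"inv":[80,23],"x":28}
After op 22 (replace /dm/cl 28): {"anc":87,"dm":{"cl":28,"inm":2,"n":19,"pb":48},"inv":[80,23],"x":28}

Answer: {"anc":87,"dm":{"cl":28,"inm":2,"n":19,"pb":48},"inv":[80,23],"x":28}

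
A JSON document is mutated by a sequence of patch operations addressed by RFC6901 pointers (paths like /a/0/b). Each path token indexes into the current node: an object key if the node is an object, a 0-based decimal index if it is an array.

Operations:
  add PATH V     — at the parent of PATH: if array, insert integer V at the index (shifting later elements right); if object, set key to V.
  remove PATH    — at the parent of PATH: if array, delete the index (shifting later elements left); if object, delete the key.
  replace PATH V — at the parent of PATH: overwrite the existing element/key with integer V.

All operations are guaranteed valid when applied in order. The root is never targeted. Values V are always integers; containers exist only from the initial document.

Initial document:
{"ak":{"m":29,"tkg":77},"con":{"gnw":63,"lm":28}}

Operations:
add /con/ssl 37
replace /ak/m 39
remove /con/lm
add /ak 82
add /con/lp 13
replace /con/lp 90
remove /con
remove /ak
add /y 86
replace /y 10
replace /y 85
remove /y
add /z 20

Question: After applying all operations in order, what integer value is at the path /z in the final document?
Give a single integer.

Answer: 20

Derivation:
After op 1 (add /con/ssl 37): {"ak":{"m":29,"tkg":77},"con":{"gnw":63,"lm":28,"ssl":37}}
After op 2 (replace /ak/m 39): {"ak":{"m":39,"tkg":77},"con":{"gnw":63,"lm":28,"ssl":37}}
After op 3 (remove /con/lm): {"ak":{"m":39,"tkg":77},"con":{"gnw":63,"ssl":37}}
After op 4 (add /ak 82): {"ak":82,"con":{"gnw":63,"ssl":37}}
After op 5 (add /con/lp 13): {"ak":82,"con":{"gnw":63,"lp":13,"ssl":37}}
After op 6 (replace /con/lp 90): {"ak":82,"con":{"gnw":63,"lp":90,"ssl":37}}
After op 7 (remove /con): {"ak":82}
After op 8 (remove /ak): {}
After op 9 (add /y 86): {"y":86}
After op 10 (replace /y 10): {"y":10}
After op 11 (replace /y 85): {"y":85}
After op 12 (remove /y): {}
After op 13 (add /z 20): {"z":20}
Value at /z: 20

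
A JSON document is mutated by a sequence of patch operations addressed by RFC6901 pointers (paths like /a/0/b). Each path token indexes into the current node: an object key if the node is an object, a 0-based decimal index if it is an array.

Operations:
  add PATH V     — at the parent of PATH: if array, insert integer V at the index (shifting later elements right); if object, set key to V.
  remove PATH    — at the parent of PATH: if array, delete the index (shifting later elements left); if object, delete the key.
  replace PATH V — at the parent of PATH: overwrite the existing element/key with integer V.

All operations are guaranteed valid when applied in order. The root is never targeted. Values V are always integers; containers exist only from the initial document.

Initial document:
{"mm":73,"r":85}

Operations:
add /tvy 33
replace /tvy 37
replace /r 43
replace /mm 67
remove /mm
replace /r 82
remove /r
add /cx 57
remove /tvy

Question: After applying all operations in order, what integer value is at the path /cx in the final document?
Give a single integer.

Answer: 57

Derivation:
After op 1 (add /tvy 33): {"mm":73,"r":85,"tvy":33}
After op 2 (replace /tvy 37): {"mm":73,"r":85,"tvy":37}
After op 3 (replace /r 43): {"mm":73,"r":43,"tvy":37}
After op 4 (replace /mm 67): {"mm":67,"r":43,"tvy":37}
After op 5 (remove /mm): {"r":43,"tvy":37}
After op 6 (replace /r 82): {"r":82,"tvy":37}
After op 7 (remove /r): {"tvy":37}
After op 8 (add /cx 57): {"cx":57,"tvy":37}
After op 9 (remove /tvy): {"cx":57}
Value at /cx: 57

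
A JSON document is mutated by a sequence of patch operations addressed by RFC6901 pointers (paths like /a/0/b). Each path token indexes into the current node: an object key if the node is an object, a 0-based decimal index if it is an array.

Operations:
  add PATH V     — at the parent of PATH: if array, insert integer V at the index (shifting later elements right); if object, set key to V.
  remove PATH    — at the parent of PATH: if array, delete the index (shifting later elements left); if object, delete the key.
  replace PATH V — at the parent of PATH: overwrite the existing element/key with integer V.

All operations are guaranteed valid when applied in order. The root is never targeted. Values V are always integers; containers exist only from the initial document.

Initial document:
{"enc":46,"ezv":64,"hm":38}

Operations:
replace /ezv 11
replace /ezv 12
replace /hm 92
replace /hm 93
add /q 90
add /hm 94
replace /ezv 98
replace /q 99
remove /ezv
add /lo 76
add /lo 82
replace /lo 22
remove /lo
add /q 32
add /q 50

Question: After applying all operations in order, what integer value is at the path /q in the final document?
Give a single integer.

After op 1 (replace /ezv 11): {"enc":46,"ezv":11,"hm":38}
After op 2 (replace /ezv 12): {"enc":46,"ezv":12,"hm":38}
After op 3 (replace /hm 92): {"enc":46,"ezv":12,"hm":92}
After op 4 (replace /hm 93): {"enc":46,"ezv":12,"hm":93}
After op 5 (add /q 90): {"enc":46,"ezv":12,"hm":93,"q":90}
After op 6 (add /hm 94): {"enc":46,"ezv":12,"hm":94,"q":90}
After op 7 (replace /ezv 98): {"enc":46,"ezv":98,"hm":94,"q":90}
After op 8 (replace /q 99): {"enc":46,"ezv":98,"hm":94,"q":99}
After op 9 (remove /ezv): {"enc":46,"hm":94,"q":99}
After op 10 (add /lo 76): {"enc":46,"hm":94,"lo":76,"q":99}
After op 11 (add /lo 82): {"enc":46,"hm":94,"lo":82,"q":99}
After op 12 (replace /lo 22): {"enc":46,"hm":94,"lo":22,"q":99}
After op 13 (remove /lo): {"enc":46,"hm":94,"q":99}
After op 14 (add /q 32): {"enc":46,"hm":94,"q":32}
After op 15 (add /q 50): {"enc":46,"hm":94,"q":50}
Value at /q: 50

Answer: 50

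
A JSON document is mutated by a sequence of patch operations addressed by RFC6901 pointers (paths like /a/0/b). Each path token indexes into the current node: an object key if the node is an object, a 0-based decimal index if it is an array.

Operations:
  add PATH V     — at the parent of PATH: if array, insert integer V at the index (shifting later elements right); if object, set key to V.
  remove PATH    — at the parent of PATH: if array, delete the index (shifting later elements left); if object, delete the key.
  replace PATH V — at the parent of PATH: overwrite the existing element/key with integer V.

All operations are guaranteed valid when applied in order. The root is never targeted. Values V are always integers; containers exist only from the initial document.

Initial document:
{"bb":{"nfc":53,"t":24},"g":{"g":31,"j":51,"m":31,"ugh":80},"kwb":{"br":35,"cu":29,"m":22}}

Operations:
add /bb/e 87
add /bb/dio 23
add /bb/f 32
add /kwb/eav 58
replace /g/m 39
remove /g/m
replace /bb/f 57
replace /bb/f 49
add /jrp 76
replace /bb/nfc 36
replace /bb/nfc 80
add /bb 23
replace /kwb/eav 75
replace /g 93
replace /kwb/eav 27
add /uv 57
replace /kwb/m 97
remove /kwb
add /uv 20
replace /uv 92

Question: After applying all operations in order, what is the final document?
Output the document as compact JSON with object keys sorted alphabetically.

Answer: {"bb":23,"g":93,"jrp":76,"uv":92}

Derivation:
After op 1 (add /bb/e 87): {"bb":{"e":87,"nfc":53,"t":24},"g":{"g":31,"j":51,"m":31,"ugh":80},"kwb":{"br":35,"cu":29,"m":22}}
After op 2 (add /bb/dio 23): {"bb":{"dio":23,"e":87,"nfc":53,"t":24},"g":{"g":31,"j":51,"m":31,"ugh":80},"kwb":{"br":35,"cu":29,"m":22}}
After op 3 (add /bb/f 32): {"bb":{"dio":23,"e":87,"f":32,"nfc":53,"t":24},"g":{"g":31,"j":51,"m":31,"ugh":80},"kwb":{"br":35,"cu":29,"m":22}}
After op 4 (add /kwb/eav 58): {"bb":{"dio":23,"e":87,"f":32,"nfc":53,"t":24},"g":{"g":31,"j":51,"m":31,"ugh":80},"kwb":{"br":35,"cu":29,"eav":58,"m":22}}
After op 5 (replace /g/m 39): {"bb":{"dio":23,"e":87,"f":32,"nfc":53,"t":24},"g":{"g":31,"j":51,"m":39,"ugh":80},"kwb":{"br":35,"cu":29,"eav":58,"m":22}}
After op 6 (remove /g/m): {"bb":{"dio":23,"e":87,"f":32,"nfc":53,"t":24},"g":{"g":31,"j":51,"ugh":80},"kwb":{"br":35,"cu":29,"eav":58,"m":22}}
After op 7 (replace /bb/f 57): {"bb":{"dio":23,"e":87,"f":57,"nfc":53,"t":24},"g":{"g":31,"j":51,"ugh":80},"kwb":{"br":35,"cu":29,"eav":58,"m":22}}
After op 8 (replace /bb/f 49): {"bb":{"dio":23,"e":87,"f":49,"nfc":53,"t":24},"g":{"g":31,"j":51,"ugh":80},"kwb":{"br":35,"cu":29,"eav":58,"m":22}}
After op 9 (add /jrp 76): {"bb":{"dio":23,"e":87,"f":49,"nfc":53,"t":24},"g":{"g":31,"j":51,"ugh":80},"jrp":76,"kwb":{"br":35,"cu":29,"eav":58,"m":22}}
After op 10 (replace /bb/nfc 36): {"bb":{"dio":23,"e":87,"f":49,"nfc":36,"t":24},"g":{"g":31,"j":51,"ugh":80},"jrp":76,"kwb":{"br":35,"cu":29,"eav":58,"m":22}}
After op 11 (replace /bb/nfc 80): {"bb":{"dio":23,"e":87,"f":49,"nfc":80,"t":24},"g":{"g":31,"j":51,"ugh":80},"jrp":76,"kwb":{"br":35,"cu":29,"eav":58,"m":22}}
After op 12 (add /bb 23): {"bb":23,"g":{"g":31,"j":51,"ugh":80},"jrp":76,"kwb":{"br":35,"cu":29,"eav":58,"m":22}}
After op 13 (replace /kwb/eav 75): {"bb":23,"g":{"g":31,"j":51,"ugh":80},"jrp":76,"kwb":{"br":35,"cu":29,"eav":75,"m":22}}
After op 14 (replace /g 93): {"bb":23,"g":93,"jrp":76,"kwb":{"br":35,"cu":29,"eav":75,"m":22}}
After op 15 (replace /kwb/eav 27): {"bb":23,"g":93,"jrp":76,"kwb":{"br":35,"cu":29,"eav":27,"m":22}}
After op 16 (add /uv 57): {"bb":23,"g":93,"jrp":76,"kwb":{"br":35,"cu":29,"eav":27,"m":22},"uv":57}
After op 17 (replace /kwb/m 97): {"bb":23,"g":93,"jrp":76,"kwb":{"br":35,"cu":29,"eav":27,"m":97},"uv":57}
After op 18 (remove /kwb): {"bb":23,"g":93,"jrp":76,"uv":57}
After op 19 (add /uv 20): {"bb":23,"g":93,"jrp":76,"uv":20}
After op 20 (replace /uv 92): {"bb":23,"g":93,"jrp":76,"uv":92}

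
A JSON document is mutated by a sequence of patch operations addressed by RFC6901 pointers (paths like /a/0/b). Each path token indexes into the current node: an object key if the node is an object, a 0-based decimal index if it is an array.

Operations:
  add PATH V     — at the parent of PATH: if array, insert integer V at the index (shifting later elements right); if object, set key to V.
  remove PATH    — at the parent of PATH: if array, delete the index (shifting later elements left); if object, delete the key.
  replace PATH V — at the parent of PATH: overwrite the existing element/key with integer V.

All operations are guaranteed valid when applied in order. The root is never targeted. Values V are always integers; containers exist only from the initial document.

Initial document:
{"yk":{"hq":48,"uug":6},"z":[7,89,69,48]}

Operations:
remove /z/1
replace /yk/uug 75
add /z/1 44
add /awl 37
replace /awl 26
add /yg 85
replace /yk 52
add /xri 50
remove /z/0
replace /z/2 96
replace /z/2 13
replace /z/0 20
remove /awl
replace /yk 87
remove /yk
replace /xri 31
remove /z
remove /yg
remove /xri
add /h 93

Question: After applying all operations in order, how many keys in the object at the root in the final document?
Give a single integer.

After op 1 (remove /z/1): {"yk":{"hq":48,"uug":6},"z":[7,69,48]}
After op 2 (replace /yk/uug 75): {"yk":{"hq":48,"uug":75},"z":[7,69,48]}
After op 3 (add /z/1 44): {"yk":{"hq":48,"uug":75},"z":[7,44,69,48]}
After op 4 (add /awl 37): {"awl":37,"yk":{"hq":48,"uug":75},"z":[7,44,69,48]}
After op 5 (replace /awl 26): {"awl":26,"yk":{"hq":48,"uug":75},"z":[7,44,69,48]}
After op 6 (add /yg 85): {"awl":26,"yg":85,"yk":{"hq":48,"uug":75},"z":[7,44,69,48]}
After op 7 (replace /yk 52): {"awl":26,"yg":85,"yk":52,"z":[7,44,69,48]}
After op 8 (add /xri 50): {"awl":26,"xri":50,"yg":85,"yk":52,"z":[7,44,69,48]}
After op 9 (remove /z/0): {"awl":26,"xri":50,"yg":85,"yk":52,"z":[44,69,48]}
After op 10 (replace /z/2 96): {"awl":26,"xri":50,"yg":85,"yk":52,"z":[44,69,96]}
After op 11 (replace /z/2 13): {"awl":26,"xri":50,"yg":85,"yk":52,"z":[44,69,13]}
After op 12 (replace /z/0 20): {"awl":26,"xri":50,"yg":85,"yk":52,"z":[20,69,13]}
After op 13 (remove /awl): {"xri":50,"yg":85,"yk":52,"z":[20,69,13]}
After op 14 (replace /yk 87): {"xri":50,"yg":85,"yk":87,"z":[20,69,13]}
After op 15 (remove /yk): {"xri":50,"yg":85,"z":[20,69,13]}
After op 16 (replace /xri 31): {"xri":31,"yg":85,"z":[20,69,13]}
After op 17 (remove /z): {"xri":31,"yg":85}
After op 18 (remove /yg): {"xri":31}
After op 19 (remove /xri): {}
After op 20 (add /h 93): {"h":93}
Size at the root: 1

Answer: 1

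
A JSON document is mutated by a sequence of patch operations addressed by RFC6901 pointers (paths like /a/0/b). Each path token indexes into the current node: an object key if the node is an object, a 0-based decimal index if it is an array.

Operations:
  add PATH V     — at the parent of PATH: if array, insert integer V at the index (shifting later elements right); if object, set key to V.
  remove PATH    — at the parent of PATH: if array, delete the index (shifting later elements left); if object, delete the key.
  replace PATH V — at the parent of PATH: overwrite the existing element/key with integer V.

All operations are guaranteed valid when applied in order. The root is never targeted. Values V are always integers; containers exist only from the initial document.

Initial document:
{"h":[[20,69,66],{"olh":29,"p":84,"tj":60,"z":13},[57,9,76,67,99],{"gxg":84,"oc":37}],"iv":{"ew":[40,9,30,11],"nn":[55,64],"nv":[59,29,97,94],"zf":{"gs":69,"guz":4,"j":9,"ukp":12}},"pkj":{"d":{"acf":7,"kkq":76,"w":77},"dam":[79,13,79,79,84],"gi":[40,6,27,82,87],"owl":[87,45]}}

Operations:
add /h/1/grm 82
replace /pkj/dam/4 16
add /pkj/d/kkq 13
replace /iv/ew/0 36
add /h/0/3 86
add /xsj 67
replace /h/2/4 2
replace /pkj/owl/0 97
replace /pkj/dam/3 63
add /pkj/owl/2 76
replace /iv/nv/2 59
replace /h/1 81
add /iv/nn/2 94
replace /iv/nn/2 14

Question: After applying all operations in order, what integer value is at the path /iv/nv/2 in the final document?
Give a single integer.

Answer: 59

Derivation:
After op 1 (add /h/1/grm 82): {"h":[[20,69,66],{"grm":82,"olh":29,"p":84,"tj":60,"z":13},[57,9,76,67,99],{"gxg":84,"oc":37}],"iv":{"ew":[40,9,30,11],"nn":[55,64],"nv":[59,29,97,94],"zf":{"gs":69,"guz":4,"j":9,"ukp":12}},"pkj":{"d":{"acf":7,"kkq":76,"w":77},"dam":[79,13,79,79,84],"gi":[40,6,27,82,87],"owl":[87,45]}}
After op 2 (replace /pkj/dam/4 16): {"h":[[20,69,66],{"grm":82,"olh":29,"p":84,"tj":60,"z":13},[57,9,76,67,99],{"gxg":84,"oc":37}],"iv":{"ew":[40,9,30,11],"nn":[55,64],"nv":[59,29,97,94],"zf":{"gs":69,"guz":4,"j":9,"ukp":12}},"pkj":{"d":{"acf":7,"kkq":76,"w":77},"dam":[79,13,79,79,16],"gi":[40,6,27,82,87],"owl":[87,45]}}
After op 3 (add /pkj/d/kkq 13): {"h":[[20,69,66],{"grm":82,"olh":29,"p":84,"tj":60,"z":13},[57,9,76,67,99],{"gxg":84,"oc":37}],"iv":{"ew":[40,9,30,11],"nn":[55,64],"nv":[59,29,97,94],"zf":{"gs":69,"guz":4,"j":9,"ukp":12}},"pkj":{"d":{"acf":7,"kkq":13,"w":77},"dam":[79,13,79,79,16],"gi":[40,6,27,82,87],"owl":[87,45]}}
After op 4 (replace /iv/ew/0 36): {"h":[[20,69,66],{"grm":82,"olh":29,"p":84,"tj":60,"z":13},[57,9,76,67,99],{"gxg":84,"oc":37}],"iv":{"ew":[36,9,30,11],"nn":[55,64],"nv":[59,29,97,94],"zf":{"gs":69,"guz":4,"j":9,"ukp":12}},"pkj":{"d":{"acf":7,"kkq":13,"w":77},"dam":[79,13,79,79,16],"gi":[40,6,27,82,87],"owl":[87,45]}}
After op 5 (add /h/0/3 86): {"h":[[20,69,66,86],{"grm":82,"olh":29,"p":84,"tj":60,"z":13},[57,9,76,67,99],{"gxg":84,"oc":37}],"iv":{"ew":[36,9,30,11],"nn":[55,64],"nv":[59,29,97,94],"zf":{"gs":69,"guz":4,"j":9,"ukp":12}},"pkj":{"d":{"acf":7,"kkq":13,"w":77},"dam":[79,13,79,79,16],"gi":[40,6,27,82,87],"owl":[87,45]}}
After op 6 (add /xsj 67): {"h":[[20,69,66,86],{"grm":82,"olh":29,"p":84,"tj":60,"z":13},[57,9,76,67,99],{"gxg":84,"oc":37}],"iv":{"ew":[36,9,30,11],"nn":[55,64],"nv":[59,29,97,94],"zf":{"gs":69,"guz":4,"j":9,"ukp":12}},"pkj":{"d":{"acf":7,"kkq":13,"w":77},"dam":[79,13,79,79,16],"gi":[40,6,27,82,87],"owl":[87,45]},"xsj":67}
After op 7 (replace /h/2/4 2): {"h":[[20,69,66,86],{"grm":82,"olh":29,"p":84,"tj":60,"z":13},[57,9,76,67,2],{"gxg":84,"oc":37}],"iv":{"ew":[36,9,30,11],"nn":[55,64],"nv":[59,29,97,94],"zf":{"gs":69,"guz":4,"j":9,"ukp":12}},"pkj":{"d":{"acf":7,"kkq":13,"w":77},"dam":[79,13,79,79,16],"gi":[40,6,27,82,87],"owl":[87,45]},"xsj":67}
After op 8 (replace /pkj/owl/0 97): {"h":[[20,69,66,86],{"grm":82,"olh":29,"p":84,"tj":60,"z":13},[57,9,76,67,2],{"gxg":84,"oc":37}],"iv":{"ew":[36,9,30,11],"nn":[55,64],"nv":[59,29,97,94],"zf":{"gs":69,"guz":4,"j":9,"ukp":12}},"pkj":{"d":{"acf":7,"kkq":13,"w":77},"dam":[79,13,79,79,16],"gi":[40,6,27,82,87],"owl":[97,45]},"xsj":67}
After op 9 (replace /pkj/dam/3 63): {"h":[[20,69,66,86],{"grm":82,"olh":29,"p":84,"tj":60,"z":13},[57,9,76,67,2],{"gxg":84,"oc":37}],"iv":{"ew":[36,9,30,11],"nn":[55,64],"nv":[59,29,97,94],"zf":{"gs":69,"guz":4,"j":9,"ukp":12}},"pkj":{"d":{"acf":7,"kkq":13,"w":77},"dam":[79,13,79,63,16],"gi":[40,6,27,82,87],"owl":[97,45]},"xsj":67}
After op 10 (add /pkj/owl/2 76): {"h":[[20,69,66,86],{"grm":82,"olh":29,"p":84,"tj":60,"z":13},[57,9,76,67,2],{"gxg":84,"oc":37}],"iv":{"ew":[36,9,30,11],"nn":[55,64],"nv":[59,29,97,94],"zf":{"gs":69,"guz":4,"j":9,"ukp":12}},"pkj":{"d":{"acf":7,"kkq":13,"w":77},"dam":[79,13,79,63,16],"gi":[40,6,27,82,87],"owl":[97,45,76]},"xsj":67}
After op 11 (replace /iv/nv/2 59): {"h":[[20,69,66,86],{"grm":82,"olh":29,"p":84,"tj":60,"z":13},[57,9,76,67,2],{"gxg":84,"oc":37}],"iv":{"ew":[36,9,30,11],"nn":[55,64],"nv":[59,29,59,94],"zf":{"gs":69,"guz":4,"j":9,"ukp":12}},"pkj":{"d":{"acf":7,"kkq":13,"w":77},"dam":[79,13,79,63,16],"gi":[40,6,27,82,87],"owl":[97,45,76]},"xsj":67}
After op 12 (replace /h/1 81): {"h":[[20,69,66,86],81,[57,9,76,67,2],{"gxg":84,"oc":37}],"iv":{"ew":[36,9,30,11],"nn":[55,64],"nv":[59,29,59,94],"zf":{"gs":69,"guz":4,"j":9,"ukp":12}},"pkj":{"d":{"acf":7,"kkq":13,"w":77},"dam":[79,13,79,63,16],"gi":[40,6,27,82,87],"owl":[97,45,76]},"xsj":67}
After op 13 (add /iv/nn/2 94): {"h":[[20,69,66,86],81,[57,9,76,67,2],{"gxg":84,"oc":37}],"iv":{"ew":[36,9,30,11],"nn":[55,64,94],"nv":[59,29,59,94],"zf":{"gs":69,"guz":4,"j":9,"ukp":12}},"pkj":{"d":{"acf":7,"kkq":13,"w":77},"dam":[79,13,79,63,16],"gi":[40,6,27,82,87],"owl":[97,45,76]},"xsj":67}
After op 14 (replace /iv/nn/2 14): {"h":[[20,69,66,86],81,[57,9,76,67,2],{"gxg":84,"oc":37}],"iv":{"ew":[36,9,30,11],"nn":[55,64,14],"nv":[59,29,59,94],"zf":{"gs":69,"guz":4,"j":9,"ukp":12}},"pkj":{"d":{"acf":7,"kkq":13,"w":77},"dam":[79,13,79,63,16],"gi":[40,6,27,82,87],"owl":[97,45,76]},"xsj":67}
Value at /iv/nv/2: 59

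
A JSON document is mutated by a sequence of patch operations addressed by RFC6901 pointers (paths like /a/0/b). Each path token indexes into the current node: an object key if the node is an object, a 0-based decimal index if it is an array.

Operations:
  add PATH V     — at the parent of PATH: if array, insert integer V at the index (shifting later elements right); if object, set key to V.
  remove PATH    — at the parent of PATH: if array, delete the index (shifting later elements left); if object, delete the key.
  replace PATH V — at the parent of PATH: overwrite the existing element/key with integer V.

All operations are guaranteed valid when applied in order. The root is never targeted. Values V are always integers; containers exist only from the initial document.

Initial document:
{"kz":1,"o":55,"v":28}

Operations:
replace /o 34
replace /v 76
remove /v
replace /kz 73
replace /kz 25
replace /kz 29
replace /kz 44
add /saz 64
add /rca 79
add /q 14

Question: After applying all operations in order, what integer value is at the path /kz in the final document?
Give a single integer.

Answer: 44

Derivation:
After op 1 (replace /o 34): {"kz":1,"o":34,"v":28}
After op 2 (replace /v 76): {"kz":1,"o":34,"v":76}
After op 3 (remove /v): {"kz":1,"o":34}
After op 4 (replace /kz 73): {"kz":73,"o":34}
After op 5 (replace /kz 25): {"kz":25,"o":34}
After op 6 (replace /kz 29): {"kz":29,"o":34}
After op 7 (replace /kz 44): {"kz":44,"o":34}
After op 8 (add /saz 64): {"kz":44,"o":34,"saz":64}
After op 9 (add /rca 79): {"kz":44,"o":34,"rca":79,"saz":64}
After op 10 (add /q 14): {"kz":44,"o":34,"q":14,"rca":79,"saz":64}
Value at /kz: 44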